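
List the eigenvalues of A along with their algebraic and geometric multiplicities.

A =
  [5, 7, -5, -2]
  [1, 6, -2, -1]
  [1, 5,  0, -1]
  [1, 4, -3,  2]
λ = 3: alg = 3, geom = 1; λ = 4: alg = 1, geom = 1

Step 1 — factor the characteristic polynomial to read off the algebraic multiplicities:
  χ_A(x) = (x - 4)*(x - 3)^3

Step 2 — compute geometric multiplicities via the rank-nullity identity g(λ) = n − rank(A − λI):
  rank(A − (3)·I) = 3, so dim ker(A − (3)·I) = n − 3 = 1
  rank(A − (4)·I) = 3, so dim ker(A − (4)·I) = n − 3 = 1

Summary:
  λ = 3: algebraic multiplicity = 3, geometric multiplicity = 1
  λ = 4: algebraic multiplicity = 1, geometric multiplicity = 1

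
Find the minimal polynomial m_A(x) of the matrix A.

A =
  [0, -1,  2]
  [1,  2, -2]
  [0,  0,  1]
x^2 - 2*x + 1

The characteristic polynomial is χ_A(x) = (x - 1)^3, so the eigenvalues are known. The minimal polynomial is
  m_A(x) = Π_λ (x − λ)^{k_λ}
where k_λ is the size of the *largest* Jordan block for λ (equivalently, the smallest k with (A − λI)^k v = 0 for every generalised eigenvector v of λ).

  λ = 1: largest Jordan block has size 2, contributing (x − 1)^2

So m_A(x) = (x - 1)^2 = x^2 - 2*x + 1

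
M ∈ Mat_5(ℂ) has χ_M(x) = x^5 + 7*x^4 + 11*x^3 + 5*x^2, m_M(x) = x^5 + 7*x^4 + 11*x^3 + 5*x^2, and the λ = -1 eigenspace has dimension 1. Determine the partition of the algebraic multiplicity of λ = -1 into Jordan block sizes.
Block sizes for λ = -1: [2]

Step 1 — from the characteristic polynomial, algebraic multiplicity of λ = -1 is 2. From dim ker(M − (-1)·I) = 1, there are exactly 1 Jordan blocks for λ = -1.
Step 2 — from the minimal polynomial, the factor (x + 1)^2 tells us the largest block for λ = -1 has size 2.
Step 3 — with total size 2, 1 blocks, and largest block 2, the block sizes (in nonincreasing order) are [2].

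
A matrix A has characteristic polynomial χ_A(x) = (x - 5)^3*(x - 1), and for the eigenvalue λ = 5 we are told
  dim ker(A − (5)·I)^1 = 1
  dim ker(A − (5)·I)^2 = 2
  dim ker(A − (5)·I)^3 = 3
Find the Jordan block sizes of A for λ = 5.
Block sizes for λ = 5: [3]

From the dimensions of kernels of powers, the number of Jordan blocks of size at least j is d_j − d_{j−1} where d_j = dim ker(N^j) (with d_0 = 0). Computing the differences gives [1, 1, 1].
The number of blocks of size exactly k is (#blocks of size ≥ k) − (#blocks of size ≥ k + 1), so the partition is: 1 block(s) of size 3.
In nonincreasing order the block sizes are [3].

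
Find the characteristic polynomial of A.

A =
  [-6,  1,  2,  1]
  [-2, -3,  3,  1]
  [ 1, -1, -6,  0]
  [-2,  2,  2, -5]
x^4 + 20*x^3 + 150*x^2 + 500*x + 625

Expanding det(x·I − A) (e.g. by cofactor expansion or by noting that A is similar to its Jordan form J, which has the same characteristic polynomial as A) gives
  χ_A(x) = x^4 + 20*x^3 + 150*x^2 + 500*x + 625
which factors as (x + 5)^4. The eigenvalues (with algebraic multiplicities) are λ = -5 with multiplicity 4.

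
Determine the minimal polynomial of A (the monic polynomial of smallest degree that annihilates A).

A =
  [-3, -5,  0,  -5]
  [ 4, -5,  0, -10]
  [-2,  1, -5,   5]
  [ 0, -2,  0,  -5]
x^3 + 13*x^2 + 55*x + 75

The characteristic polynomial is χ_A(x) = (x + 3)*(x + 5)^3, so the eigenvalues are known. The minimal polynomial is
  m_A(x) = Π_λ (x − λ)^{k_λ}
where k_λ is the size of the *largest* Jordan block for λ (equivalently, the smallest k with (A − λI)^k v = 0 for every generalised eigenvector v of λ).

  λ = -5: largest Jordan block has size 2, contributing (x + 5)^2
  λ = -3: largest Jordan block has size 1, contributing (x + 3)

So m_A(x) = (x + 3)*(x + 5)^2 = x^3 + 13*x^2 + 55*x + 75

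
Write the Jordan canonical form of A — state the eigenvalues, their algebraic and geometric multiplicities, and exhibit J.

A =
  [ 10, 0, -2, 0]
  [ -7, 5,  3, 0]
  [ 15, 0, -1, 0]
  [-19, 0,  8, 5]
J_1(4) ⊕ J_2(5) ⊕ J_1(5)

The characteristic polynomial is
  det(x·I − A) = x^4 - 19*x^3 + 135*x^2 - 425*x + 500 = (x - 5)^3*(x - 4)

Eigenvalues and multiplicities (the geometric multiplicity of λ is n − rank(A − λI), which equals the number of Jordan blocks for λ):
  λ = 4: algebraic multiplicity = 1, geometric multiplicity = 1
  λ = 5: algebraic multiplicity = 3, geometric multiplicity = 2

Determining the block sizes for each eigenvalue:
  λ = 4: one block (gm = 1), so the single block has size am = 1 → block sizes [1]
  λ = 5: 2 blocks summing to 3 forces exactly one block of size 2 and the rest size 1 → block sizes [2, 1]

Assembling the blocks gives a Jordan form
J =
  [4, 0, 0, 0]
  [0, 5, 1, 0]
  [0, 0, 5, 0]
  [0, 0, 0, 5]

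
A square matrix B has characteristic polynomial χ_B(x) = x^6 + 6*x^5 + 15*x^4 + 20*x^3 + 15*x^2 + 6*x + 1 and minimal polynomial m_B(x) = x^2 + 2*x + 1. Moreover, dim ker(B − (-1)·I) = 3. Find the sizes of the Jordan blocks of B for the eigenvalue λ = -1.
Block sizes for λ = -1: [2, 2, 2]

Step 1 — from the characteristic polynomial, algebraic multiplicity of λ = -1 is 6. From dim ker(B − (-1)·I) = 3, there are exactly 3 Jordan blocks for λ = -1.
Step 2 — from the minimal polynomial, the factor (x + 1)^2 tells us the largest block for λ = -1 has size 2.
Step 3 — with total size 6, 3 blocks, and largest block 2, the block sizes (in nonincreasing order) are [2, 2, 2].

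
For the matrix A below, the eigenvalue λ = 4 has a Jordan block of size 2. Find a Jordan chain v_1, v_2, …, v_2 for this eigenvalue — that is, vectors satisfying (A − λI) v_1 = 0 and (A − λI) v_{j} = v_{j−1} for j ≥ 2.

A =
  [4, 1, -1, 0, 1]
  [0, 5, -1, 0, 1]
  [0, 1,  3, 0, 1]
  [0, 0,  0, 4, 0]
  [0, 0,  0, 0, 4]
A Jordan chain for λ = 4 of length 2:
v_1 = (1, 1, 1, 0, 0)ᵀ
v_2 = (0, 1, 0, 0, 0)ᵀ

Let N = A − (4)·I. We want v_2 with N^2 v_2 = 0 but N^1 v_2 ≠ 0; then v_{j-1} := N · v_j for j = 2, …, 2.

Pick v_2 = (0, 1, 0, 0, 0)ᵀ.
Then v_1 = N · v_2 = (1, 1, 1, 0, 0)ᵀ.

Sanity check: (A − (4)·I) v_1 = (0, 0, 0, 0, 0)ᵀ = 0. ✓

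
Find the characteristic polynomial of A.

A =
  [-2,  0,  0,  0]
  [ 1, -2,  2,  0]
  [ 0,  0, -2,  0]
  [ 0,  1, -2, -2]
x^4 + 8*x^3 + 24*x^2 + 32*x + 16

Expanding det(x·I − A) (e.g. by cofactor expansion or by noting that A is similar to its Jordan form J, which has the same characteristic polynomial as A) gives
  χ_A(x) = x^4 + 8*x^3 + 24*x^2 + 32*x + 16
which factors as (x + 2)^4. The eigenvalues (with algebraic multiplicities) are λ = -2 with multiplicity 4.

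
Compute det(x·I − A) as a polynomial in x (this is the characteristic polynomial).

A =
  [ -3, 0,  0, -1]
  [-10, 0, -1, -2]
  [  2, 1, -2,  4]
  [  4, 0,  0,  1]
x^4 + 4*x^3 + 6*x^2 + 4*x + 1

Expanding det(x·I − A) (e.g. by cofactor expansion or by noting that A is similar to its Jordan form J, which has the same characteristic polynomial as A) gives
  χ_A(x) = x^4 + 4*x^3 + 6*x^2 + 4*x + 1
which factors as (x + 1)^4. The eigenvalues (with algebraic multiplicities) are λ = -1 with multiplicity 4.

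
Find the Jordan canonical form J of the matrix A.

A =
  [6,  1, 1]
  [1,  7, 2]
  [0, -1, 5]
J_3(6)

The characteristic polynomial is
  det(x·I − A) = x^3 - 18*x^2 + 108*x - 216 = (x - 6)^3

Eigenvalues and multiplicities (the geometric multiplicity of λ is n − rank(A − λI), which equals the number of Jordan blocks for λ):
  λ = 6: algebraic multiplicity = 3, geometric multiplicity = 1

Determining the block sizes for each eigenvalue:
  λ = 6: one block (gm = 1), so the single block has size am = 3 → block sizes [3]

Assembling the blocks gives a Jordan form
J =
  [6, 1, 0]
  [0, 6, 1]
  [0, 0, 6]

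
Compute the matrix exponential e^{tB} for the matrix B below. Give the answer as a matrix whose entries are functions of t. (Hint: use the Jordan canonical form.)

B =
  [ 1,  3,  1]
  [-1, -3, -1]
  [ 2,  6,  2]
e^{tB} =
  [t + 1, 3*t, t]
  [-t, 1 - 3*t, -t]
  [2*t, 6*t, 2*t + 1]

Strategy: write B = P · J · P⁻¹ where J is a Jordan canonical form, so e^{tB} = P · e^{tJ} · P⁻¹, and e^{tJ} can be computed block-by-block.

B has Jordan form
J =
  [0, 1, 0]
  [0, 0, 0]
  [0, 0, 0]
(up to reordering of blocks).

Per-block formulas:
  For a 1×1 block at λ = 0: exp(t · [0]) = [e^(0t)].
  For a 2×2 Jordan block J_2(0): exp(t · J_2(0)) = e^(0t)·(I + t·N), where N is the 2×2 nilpotent shift.

After assembling e^{tJ} and conjugating by P, we get:

e^{tB} =
  [t + 1, 3*t, t]
  [-t, 1 - 3*t, -t]
  [2*t, 6*t, 2*t + 1]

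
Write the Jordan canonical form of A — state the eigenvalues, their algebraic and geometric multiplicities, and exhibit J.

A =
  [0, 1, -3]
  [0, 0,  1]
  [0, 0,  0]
J_3(0)

The characteristic polynomial is
  det(x·I − A) = x^3

Eigenvalues and multiplicities (the geometric multiplicity of λ is n − rank(A − λI), which equals the number of Jordan blocks for λ):
  λ = 0: algebraic multiplicity = 3, geometric multiplicity = 1

Determining the block sizes for each eigenvalue:
  λ = 0: one block (gm = 1), so the single block has size am = 3 → block sizes [3]

Assembling the blocks gives a Jordan form
J =
  [0, 1, 0]
  [0, 0, 1]
  [0, 0, 0]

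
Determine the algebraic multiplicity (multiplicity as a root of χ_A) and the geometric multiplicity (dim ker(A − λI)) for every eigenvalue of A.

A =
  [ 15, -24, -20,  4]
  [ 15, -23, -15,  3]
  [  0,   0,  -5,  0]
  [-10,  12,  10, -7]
λ = -5: alg = 4, geom = 3

Step 1 — factor the characteristic polynomial to read off the algebraic multiplicities:
  χ_A(x) = (x + 5)^4

Step 2 — compute geometric multiplicities via the rank-nullity identity g(λ) = n − rank(A − λI):
  rank(A − (-5)·I) = 1, so dim ker(A − (-5)·I) = n − 1 = 3

Summary:
  λ = -5: algebraic multiplicity = 4, geometric multiplicity = 3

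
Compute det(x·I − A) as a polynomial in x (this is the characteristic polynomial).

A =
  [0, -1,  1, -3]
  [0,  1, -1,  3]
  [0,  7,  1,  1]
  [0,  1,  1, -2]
x^4

Expanding det(x·I − A) (e.g. by cofactor expansion or by noting that A is similar to its Jordan form J, which has the same characteristic polynomial as A) gives
  χ_A(x) = x^4
which factors as x^4. The eigenvalues (with algebraic multiplicities) are λ = 0 with multiplicity 4.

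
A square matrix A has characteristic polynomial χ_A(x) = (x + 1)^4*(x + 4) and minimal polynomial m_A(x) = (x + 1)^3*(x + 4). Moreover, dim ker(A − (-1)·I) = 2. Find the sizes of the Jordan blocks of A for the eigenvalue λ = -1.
Block sizes for λ = -1: [3, 1]

Step 1 — from the characteristic polynomial, algebraic multiplicity of λ = -1 is 4. From dim ker(A − (-1)·I) = 2, there are exactly 2 Jordan blocks for λ = -1.
Step 2 — from the minimal polynomial, the factor (x + 1)^3 tells us the largest block for λ = -1 has size 3.
Step 3 — with total size 4, 2 blocks, and largest block 3, the block sizes (in nonincreasing order) are [3, 1].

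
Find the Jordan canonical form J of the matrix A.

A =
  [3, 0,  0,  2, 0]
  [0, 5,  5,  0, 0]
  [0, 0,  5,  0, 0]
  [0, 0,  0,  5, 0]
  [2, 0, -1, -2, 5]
J_1(3) ⊕ J_2(5) ⊕ J_1(5) ⊕ J_1(5)

The characteristic polynomial is
  det(x·I − A) = x^5 - 23*x^4 + 210*x^3 - 950*x^2 + 2125*x - 1875 = (x - 5)^4*(x - 3)

Eigenvalues and multiplicities (the geometric multiplicity of λ is n − rank(A − λI), which equals the number of Jordan blocks for λ):
  λ = 3: algebraic multiplicity = 1, geometric multiplicity = 1
  λ = 5: algebraic multiplicity = 4, geometric multiplicity = 3

Determining the block sizes for each eigenvalue:
  λ = 3: one block (gm = 1), so the single block has size am = 1 → block sizes [1]
  λ = 5: 3 blocks summing to 4 forces exactly one block of size 2 and the rest size 1 → block sizes [2, 1, 1]

Assembling the blocks gives a Jordan form
J =
  [3, 0, 0, 0, 0]
  [0, 5, 1, 0, 0]
  [0, 0, 5, 0, 0]
  [0, 0, 0, 5, 0]
  [0, 0, 0, 0, 5]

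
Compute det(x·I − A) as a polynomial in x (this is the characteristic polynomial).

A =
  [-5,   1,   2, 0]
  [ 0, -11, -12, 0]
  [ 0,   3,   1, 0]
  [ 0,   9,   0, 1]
x^4 + 14*x^3 + 60*x^2 + 50*x - 125

Expanding det(x·I − A) (e.g. by cofactor expansion or by noting that A is similar to its Jordan form J, which has the same characteristic polynomial as A) gives
  χ_A(x) = x^4 + 14*x^3 + 60*x^2 + 50*x - 125
which factors as (x - 1)*(x + 5)^3. The eigenvalues (with algebraic multiplicities) are λ = -5 with multiplicity 3, λ = 1 with multiplicity 1.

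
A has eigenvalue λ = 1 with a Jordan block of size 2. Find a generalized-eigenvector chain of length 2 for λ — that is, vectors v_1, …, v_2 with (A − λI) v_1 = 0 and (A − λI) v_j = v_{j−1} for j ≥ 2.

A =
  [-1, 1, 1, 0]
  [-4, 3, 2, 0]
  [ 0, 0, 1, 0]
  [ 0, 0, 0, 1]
A Jordan chain for λ = 1 of length 2:
v_1 = (-2, -4, 0, 0)ᵀ
v_2 = (1, 0, 0, 0)ᵀ

Let N = A − (1)·I. We want v_2 with N^2 v_2 = 0 but N^1 v_2 ≠ 0; then v_{j-1} := N · v_j for j = 2, …, 2.

Pick v_2 = (1, 0, 0, 0)ᵀ.
Then v_1 = N · v_2 = (-2, -4, 0, 0)ᵀ.

Sanity check: (A − (1)·I) v_1 = (0, 0, 0, 0)ᵀ = 0. ✓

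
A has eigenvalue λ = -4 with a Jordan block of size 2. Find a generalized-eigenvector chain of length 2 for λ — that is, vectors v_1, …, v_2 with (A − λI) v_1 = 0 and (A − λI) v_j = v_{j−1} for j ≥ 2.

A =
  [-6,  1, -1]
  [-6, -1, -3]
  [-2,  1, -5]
A Jordan chain for λ = -4 of length 2:
v_1 = (-2, -6, -2)ᵀ
v_2 = (1, 0, 0)ᵀ

Let N = A − (-4)·I. We want v_2 with N^2 v_2 = 0 but N^1 v_2 ≠ 0; then v_{j-1} := N · v_j for j = 2, …, 2.

Pick v_2 = (1, 0, 0)ᵀ.
Then v_1 = N · v_2 = (-2, -6, -2)ᵀ.

Sanity check: (A − (-4)·I) v_1 = (0, 0, 0)ᵀ = 0. ✓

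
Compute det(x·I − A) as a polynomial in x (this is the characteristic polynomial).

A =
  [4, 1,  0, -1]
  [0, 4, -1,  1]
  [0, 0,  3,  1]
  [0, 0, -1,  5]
x^4 - 16*x^3 + 96*x^2 - 256*x + 256

Expanding det(x·I − A) (e.g. by cofactor expansion or by noting that A is similar to its Jordan form J, which has the same characteristic polynomial as A) gives
  χ_A(x) = x^4 - 16*x^3 + 96*x^2 - 256*x + 256
which factors as (x - 4)^4. The eigenvalues (with algebraic multiplicities) are λ = 4 with multiplicity 4.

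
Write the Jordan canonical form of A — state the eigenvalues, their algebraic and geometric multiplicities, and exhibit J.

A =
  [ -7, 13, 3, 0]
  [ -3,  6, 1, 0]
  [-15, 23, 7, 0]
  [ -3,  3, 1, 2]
J_3(2) ⊕ J_1(2)

The characteristic polynomial is
  det(x·I − A) = x^4 - 8*x^3 + 24*x^2 - 32*x + 16 = (x - 2)^4

Eigenvalues and multiplicities (the geometric multiplicity of λ is n − rank(A − λI), which equals the number of Jordan blocks for λ):
  λ = 2: algebraic multiplicity = 4, geometric multiplicity = 2

Determining the block sizes for each eigenvalue:
  λ = 2: with am = 4 and gm = 2, the partition is not yet determined (e.g. several partitions of 4 into 2 parts exist). Let N = A − (2)·I. Computing rank(N^1) = 2, rank(N^2) = 1, rank(N^3) = 0; the number of blocks of size ≥ j is rank(N^{j−1}) − rank(N^j), giving [2, 1, 1]. So we have 1 block(s) of size 3, 1 block(s) of size 1 → block sizes [3, 1]

Assembling the blocks gives a Jordan form
J =
  [2, 1, 0, 0]
  [0, 2, 1, 0]
  [0, 0, 2, 0]
  [0, 0, 0, 2]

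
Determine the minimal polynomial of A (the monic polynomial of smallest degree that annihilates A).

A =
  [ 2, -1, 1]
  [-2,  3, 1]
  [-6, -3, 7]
x^2 - 8*x + 16

The characteristic polynomial is χ_A(x) = (x - 4)^3, so the eigenvalues are known. The minimal polynomial is
  m_A(x) = Π_λ (x − λ)^{k_λ}
where k_λ is the size of the *largest* Jordan block for λ (equivalently, the smallest k with (A − λI)^k v = 0 for every generalised eigenvector v of λ).

  λ = 4: largest Jordan block has size 2, contributing (x − 4)^2

So m_A(x) = (x - 4)^2 = x^2 - 8*x + 16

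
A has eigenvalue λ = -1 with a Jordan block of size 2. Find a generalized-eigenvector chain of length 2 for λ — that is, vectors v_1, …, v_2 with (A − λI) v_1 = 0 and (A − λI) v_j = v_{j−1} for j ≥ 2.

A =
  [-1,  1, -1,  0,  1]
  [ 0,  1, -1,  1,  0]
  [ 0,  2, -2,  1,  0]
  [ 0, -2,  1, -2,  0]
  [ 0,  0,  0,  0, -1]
A Jordan chain for λ = -1 of length 2:
v_1 = (1, 2, 2, -2, 0)ᵀ
v_2 = (0, 1, 0, 0, 0)ᵀ

Let N = A − (-1)·I. We want v_2 with N^2 v_2 = 0 but N^1 v_2 ≠ 0; then v_{j-1} := N · v_j for j = 2, …, 2.

Pick v_2 = (0, 1, 0, 0, 0)ᵀ.
Then v_1 = N · v_2 = (1, 2, 2, -2, 0)ᵀ.

Sanity check: (A − (-1)·I) v_1 = (0, 0, 0, 0, 0)ᵀ = 0. ✓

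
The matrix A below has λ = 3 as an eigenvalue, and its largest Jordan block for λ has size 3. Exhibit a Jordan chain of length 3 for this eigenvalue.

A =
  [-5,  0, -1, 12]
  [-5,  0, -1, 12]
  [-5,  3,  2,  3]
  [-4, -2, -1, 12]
A Jordan chain for λ = 3 of length 3:
v_1 = (-6, -6, 0, -4)ᵀ
v_2 = (-8, -8, -2, -6)ᵀ
v_3 = (1, 1, 0, 0)ᵀ

Let N = A − (3)·I. We want v_3 with N^3 v_3 = 0 but N^2 v_3 ≠ 0; then v_{j-1} := N · v_j for j = 3, …, 2.

Pick v_3 = (1, 1, 0, 0)ᵀ.
Then v_2 = N · v_3 = (-8, -8, -2, -6)ᵀ.
Then v_1 = N · v_2 = (-6, -6, 0, -4)ᵀ.

Sanity check: (A − (3)·I) v_1 = (0, 0, 0, 0)ᵀ = 0. ✓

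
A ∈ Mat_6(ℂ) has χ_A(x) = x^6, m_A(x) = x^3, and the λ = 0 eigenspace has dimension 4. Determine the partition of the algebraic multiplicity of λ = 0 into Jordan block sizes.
Block sizes for λ = 0: [3, 1, 1, 1]

Step 1 — from the characteristic polynomial, algebraic multiplicity of λ = 0 is 6. From dim ker(A − (0)·I) = 4, there are exactly 4 Jordan blocks for λ = 0.
Step 2 — from the minimal polynomial, the factor (x − 0)^3 tells us the largest block for λ = 0 has size 3.
Step 3 — with total size 6, 4 blocks, and largest block 3, the block sizes (in nonincreasing order) are [3, 1, 1, 1].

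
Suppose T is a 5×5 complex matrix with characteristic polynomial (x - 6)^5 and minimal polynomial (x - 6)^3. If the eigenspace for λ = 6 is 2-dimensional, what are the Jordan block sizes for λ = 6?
Block sizes for λ = 6: [3, 2]

Step 1 — from the characteristic polynomial, algebraic multiplicity of λ = 6 is 5. From dim ker(T − (6)·I) = 2, there are exactly 2 Jordan blocks for λ = 6.
Step 2 — from the minimal polynomial, the factor (x − 6)^3 tells us the largest block for λ = 6 has size 3.
Step 3 — with total size 5, 2 blocks, and largest block 3, the block sizes (in nonincreasing order) are [3, 2].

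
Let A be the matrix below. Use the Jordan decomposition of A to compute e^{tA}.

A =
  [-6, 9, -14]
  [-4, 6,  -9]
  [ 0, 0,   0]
e^{tA} =
  [1 - 6*t, 9*t, 3*t^2/2 - 14*t]
  [-4*t, 6*t + 1, t^2 - 9*t]
  [0, 0, 1]

Strategy: write A = P · J · P⁻¹ where J is a Jordan canonical form, so e^{tA} = P · e^{tJ} · P⁻¹, and e^{tJ} can be computed block-by-block.

A has Jordan form
J =
  [0, 1, 0]
  [0, 0, 1]
  [0, 0, 0]
(up to reordering of blocks).

Per-block formulas:
  For a 3×3 Jordan block J_3(0): exp(t · J_3(0)) = e^(0t)·(I + t·N + (t^2/2)·N^2), where N is the 3×3 nilpotent shift.

After assembling e^{tJ} and conjugating by P, we get:

e^{tA} =
  [1 - 6*t, 9*t, 3*t^2/2 - 14*t]
  [-4*t, 6*t + 1, t^2 - 9*t]
  [0, 0, 1]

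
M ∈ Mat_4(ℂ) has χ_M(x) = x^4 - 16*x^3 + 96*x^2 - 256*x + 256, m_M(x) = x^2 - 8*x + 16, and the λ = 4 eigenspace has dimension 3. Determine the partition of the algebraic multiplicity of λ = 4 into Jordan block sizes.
Block sizes for λ = 4: [2, 1, 1]

Step 1 — from the characteristic polynomial, algebraic multiplicity of λ = 4 is 4. From dim ker(M − (4)·I) = 3, there are exactly 3 Jordan blocks for λ = 4.
Step 2 — from the minimal polynomial, the factor (x − 4)^2 tells us the largest block for λ = 4 has size 2.
Step 3 — with total size 4, 3 blocks, and largest block 2, the block sizes (in nonincreasing order) are [2, 1, 1].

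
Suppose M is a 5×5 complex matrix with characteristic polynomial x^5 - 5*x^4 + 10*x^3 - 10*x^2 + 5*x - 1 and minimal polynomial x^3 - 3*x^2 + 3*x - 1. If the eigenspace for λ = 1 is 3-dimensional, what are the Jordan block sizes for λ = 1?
Block sizes for λ = 1: [3, 1, 1]

Step 1 — from the characteristic polynomial, algebraic multiplicity of λ = 1 is 5. From dim ker(M − (1)·I) = 3, there are exactly 3 Jordan blocks for λ = 1.
Step 2 — from the minimal polynomial, the factor (x − 1)^3 tells us the largest block for λ = 1 has size 3.
Step 3 — with total size 5, 3 blocks, and largest block 3, the block sizes (in nonincreasing order) are [3, 1, 1].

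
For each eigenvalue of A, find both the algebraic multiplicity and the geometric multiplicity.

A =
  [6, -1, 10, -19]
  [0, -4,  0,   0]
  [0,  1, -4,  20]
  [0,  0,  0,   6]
λ = -4: alg = 2, geom = 1; λ = 6: alg = 2, geom = 1

Step 1 — factor the characteristic polynomial to read off the algebraic multiplicities:
  χ_A(x) = (x - 6)^2*(x + 4)^2

Step 2 — compute geometric multiplicities via the rank-nullity identity g(λ) = n − rank(A − λI):
  rank(A − (-4)·I) = 3, so dim ker(A − (-4)·I) = n − 3 = 1
  rank(A − (6)·I) = 3, so dim ker(A − (6)·I) = n − 3 = 1

Summary:
  λ = -4: algebraic multiplicity = 2, geometric multiplicity = 1
  λ = 6: algebraic multiplicity = 2, geometric multiplicity = 1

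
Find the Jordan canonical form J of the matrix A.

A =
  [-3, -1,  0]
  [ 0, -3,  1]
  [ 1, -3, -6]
J_3(-4)

The characteristic polynomial is
  det(x·I − A) = x^3 + 12*x^2 + 48*x + 64 = (x + 4)^3

Eigenvalues and multiplicities (the geometric multiplicity of λ is n − rank(A − λI), which equals the number of Jordan blocks for λ):
  λ = -4: algebraic multiplicity = 3, geometric multiplicity = 1

Determining the block sizes for each eigenvalue:
  λ = -4: one block (gm = 1), so the single block has size am = 3 → block sizes [3]

Assembling the blocks gives a Jordan form
J =
  [-4,  1,  0]
  [ 0, -4,  1]
  [ 0,  0, -4]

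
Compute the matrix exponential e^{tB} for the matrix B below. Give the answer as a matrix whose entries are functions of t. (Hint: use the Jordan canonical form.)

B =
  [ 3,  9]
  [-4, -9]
e^{tB} =
  [6*t*exp(-3*t) + exp(-3*t), 9*t*exp(-3*t)]
  [-4*t*exp(-3*t), -6*t*exp(-3*t) + exp(-3*t)]

Strategy: write B = P · J · P⁻¹ where J is a Jordan canonical form, so e^{tB} = P · e^{tJ} · P⁻¹, and e^{tJ} can be computed block-by-block.

B has Jordan form
J =
  [-3,  1]
  [ 0, -3]
(up to reordering of blocks).

Per-block formulas:
  For a 2×2 Jordan block J_2(-3): exp(t · J_2(-3)) = e^(-3t)·(I + t·N), where N is the 2×2 nilpotent shift.

After assembling e^{tJ} and conjugating by P, we get:

e^{tB} =
  [6*t*exp(-3*t) + exp(-3*t), 9*t*exp(-3*t)]
  [-4*t*exp(-3*t), -6*t*exp(-3*t) + exp(-3*t)]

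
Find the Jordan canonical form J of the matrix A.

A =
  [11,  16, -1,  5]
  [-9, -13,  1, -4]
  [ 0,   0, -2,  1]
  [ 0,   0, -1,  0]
J_2(-1) ⊕ J_2(-1)

The characteristic polynomial is
  det(x·I − A) = x^4 + 4*x^3 + 6*x^2 + 4*x + 1 = (x + 1)^4

Eigenvalues and multiplicities (the geometric multiplicity of λ is n − rank(A − λI), which equals the number of Jordan blocks for λ):
  λ = -1: algebraic multiplicity = 4, geometric multiplicity = 2

Determining the block sizes for each eigenvalue:
  λ = -1: with am = 4 and gm = 2, the partition is not yet determined (e.g. several partitions of 4 into 2 parts exist). Let N = A − (-1)·I. Computing rank(N^1) = 2, rank(N^2) = 0; the number of blocks of size ≥ j is rank(N^{j−1}) − rank(N^j), giving [2, 2]. So we have 2 block(s) of size 2 → block sizes [2, 2]

Assembling the blocks gives a Jordan form
J =
  [-1,  1,  0,  0]
  [ 0, -1,  0,  0]
  [ 0,  0, -1,  1]
  [ 0,  0,  0, -1]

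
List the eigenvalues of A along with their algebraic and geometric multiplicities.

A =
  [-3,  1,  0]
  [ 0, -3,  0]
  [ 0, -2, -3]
λ = -3: alg = 3, geom = 2

Step 1 — factor the characteristic polynomial to read off the algebraic multiplicities:
  χ_A(x) = (x + 3)^3

Step 2 — compute geometric multiplicities via the rank-nullity identity g(λ) = n − rank(A − λI):
  rank(A − (-3)·I) = 1, so dim ker(A − (-3)·I) = n − 1 = 2

Summary:
  λ = -3: algebraic multiplicity = 3, geometric multiplicity = 2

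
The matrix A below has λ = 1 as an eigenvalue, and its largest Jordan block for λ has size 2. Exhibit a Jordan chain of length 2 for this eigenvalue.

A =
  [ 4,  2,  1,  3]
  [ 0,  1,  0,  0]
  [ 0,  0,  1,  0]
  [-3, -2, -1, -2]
A Jordan chain for λ = 1 of length 2:
v_1 = (3, 0, 0, -3)ᵀ
v_2 = (1, 0, 0, 0)ᵀ

Let N = A − (1)·I. We want v_2 with N^2 v_2 = 0 but N^1 v_2 ≠ 0; then v_{j-1} := N · v_j for j = 2, …, 2.

Pick v_2 = (1, 0, 0, 0)ᵀ.
Then v_1 = N · v_2 = (3, 0, 0, -3)ᵀ.

Sanity check: (A − (1)·I) v_1 = (0, 0, 0, 0)ᵀ = 0. ✓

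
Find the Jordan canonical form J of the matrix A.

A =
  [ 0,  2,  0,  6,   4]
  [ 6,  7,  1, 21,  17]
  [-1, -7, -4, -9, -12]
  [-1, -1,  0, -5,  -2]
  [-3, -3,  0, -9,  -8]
J_3(-2) ⊕ J_1(-2) ⊕ J_1(-2)

The characteristic polynomial is
  det(x·I − A) = x^5 + 10*x^4 + 40*x^3 + 80*x^2 + 80*x + 32 = (x + 2)^5

Eigenvalues and multiplicities (the geometric multiplicity of λ is n − rank(A − λI), which equals the number of Jordan blocks for λ):
  λ = -2: algebraic multiplicity = 5, geometric multiplicity = 3

Determining the block sizes for each eigenvalue:
  λ = -2: with am = 5 and gm = 3, the partition is not yet determined (e.g. several partitions of 5 into 3 parts exist). Let N = A − (-2)·I. Computing rank(N^1) = 2, rank(N^2) = 1, rank(N^3) = 0; the number of blocks of size ≥ j is rank(N^{j−1}) − rank(N^j), giving [3, 1, 1]. So we have 1 block(s) of size 3, 2 block(s) of size 1 → block sizes [3, 1, 1]

Assembling the blocks gives a Jordan form
J =
  [-2,  1,  0,  0,  0]
  [ 0, -2,  1,  0,  0]
  [ 0,  0, -2,  0,  0]
  [ 0,  0,  0, -2,  0]
  [ 0,  0,  0,  0, -2]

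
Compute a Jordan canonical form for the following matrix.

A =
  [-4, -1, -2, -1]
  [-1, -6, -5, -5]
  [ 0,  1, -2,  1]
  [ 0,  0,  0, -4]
J_3(-4) ⊕ J_1(-4)

The characteristic polynomial is
  det(x·I − A) = x^4 + 16*x^3 + 96*x^2 + 256*x + 256 = (x + 4)^4

Eigenvalues and multiplicities (the geometric multiplicity of λ is n − rank(A − λI), which equals the number of Jordan blocks for λ):
  λ = -4: algebraic multiplicity = 4, geometric multiplicity = 2

Determining the block sizes for each eigenvalue:
  λ = -4: with am = 4 and gm = 2, the partition is not yet determined (e.g. several partitions of 4 into 2 parts exist). Let N = A − (-4)·I. Computing rank(N^1) = 2, rank(N^2) = 1, rank(N^3) = 0; the number of blocks of size ≥ j is rank(N^{j−1}) − rank(N^j), giving [2, 1, 1]. So we have 1 block(s) of size 3, 1 block(s) of size 1 → block sizes [3, 1]

Assembling the blocks gives a Jordan form
J =
  [-4,  1,  0,  0]
  [ 0, -4,  1,  0]
  [ 0,  0, -4,  0]
  [ 0,  0,  0, -4]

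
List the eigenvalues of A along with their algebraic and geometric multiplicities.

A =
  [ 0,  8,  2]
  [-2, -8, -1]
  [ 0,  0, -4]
λ = -4: alg = 3, geom = 2

Step 1 — factor the characteristic polynomial to read off the algebraic multiplicities:
  χ_A(x) = (x + 4)^3

Step 2 — compute geometric multiplicities via the rank-nullity identity g(λ) = n − rank(A − λI):
  rank(A − (-4)·I) = 1, so dim ker(A − (-4)·I) = n − 1 = 2

Summary:
  λ = -4: algebraic multiplicity = 3, geometric multiplicity = 2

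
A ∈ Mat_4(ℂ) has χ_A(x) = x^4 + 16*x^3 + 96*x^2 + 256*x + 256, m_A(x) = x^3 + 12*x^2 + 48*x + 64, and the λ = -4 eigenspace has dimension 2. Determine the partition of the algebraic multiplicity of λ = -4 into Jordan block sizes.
Block sizes for λ = -4: [3, 1]

Step 1 — from the characteristic polynomial, algebraic multiplicity of λ = -4 is 4. From dim ker(A − (-4)·I) = 2, there are exactly 2 Jordan blocks for λ = -4.
Step 2 — from the minimal polynomial, the factor (x + 4)^3 tells us the largest block for λ = -4 has size 3.
Step 3 — with total size 4, 2 blocks, and largest block 3, the block sizes (in nonincreasing order) are [3, 1].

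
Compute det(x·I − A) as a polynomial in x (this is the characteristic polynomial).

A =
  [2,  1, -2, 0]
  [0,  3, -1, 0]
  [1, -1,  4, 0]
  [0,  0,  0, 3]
x^4 - 12*x^3 + 54*x^2 - 108*x + 81

Expanding det(x·I − A) (e.g. by cofactor expansion or by noting that A is similar to its Jordan form J, which has the same characteristic polynomial as A) gives
  χ_A(x) = x^4 - 12*x^3 + 54*x^2 - 108*x + 81
which factors as (x - 3)^4. The eigenvalues (with algebraic multiplicities) are λ = 3 with multiplicity 4.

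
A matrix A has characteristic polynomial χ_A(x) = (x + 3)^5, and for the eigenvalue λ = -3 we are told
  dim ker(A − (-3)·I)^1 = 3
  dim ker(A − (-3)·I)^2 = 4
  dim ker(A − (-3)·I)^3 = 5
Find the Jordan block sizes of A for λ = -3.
Block sizes for λ = -3: [3, 1, 1]

From the dimensions of kernels of powers, the number of Jordan blocks of size at least j is d_j − d_{j−1} where d_j = dim ker(N^j) (with d_0 = 0). Computing the differences gives [3, 1, 1].
The number of blocks of size exactly k is (#blocks of size ≥ k) − (#blocks of size ≥ k + 1), so the partition is: 2 block(s) of size 1, 1 block(s) of size 3.
In nonincreasing order the block sizes are [3, 1, 1].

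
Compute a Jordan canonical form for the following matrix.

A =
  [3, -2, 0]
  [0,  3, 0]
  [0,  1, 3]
J_2(3) ⊕ J_1(3)

The characteristic polynomial is
  det(x·I − A) = x^3 - 9*x^2 + 27*x - 27 = (x - 3)^3

Eigenvalues and multiplicities (the geometric multiplicity of λ is n − rank(A − λI), which equals the number of Jordan blocks for λ):
  λ = 3: algebraic multiplicity = 3, geometric multiplicity = 2

Determining the block sizes for each eigenvalue:
  λ = 3: 2 blocks summing to 3 forces exactly one block of size 2 and the rest size 1 → block sizes [2, 1]

Assembling the blocks gives a Jordan form
J =
  [3, 1, 0]
  [0, 3, 0]
  [0, 0, 3]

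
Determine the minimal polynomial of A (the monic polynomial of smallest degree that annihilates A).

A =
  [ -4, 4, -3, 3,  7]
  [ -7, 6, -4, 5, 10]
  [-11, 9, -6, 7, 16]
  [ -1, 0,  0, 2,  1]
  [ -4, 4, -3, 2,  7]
x^3 - 3*x^2 + 3*x - 1

The characteristic polynomial is χ_A(x) = (x - 1)^5, so the eigenvalues are known. The minimal polynomial is
  m_A(x) = Π_λ (x − λ)^{k_λ}
where k_λ is the size of the *largest* Jordan block for λ (equivalently, the smallest k with (A − λI)^k v = 0 for every generalised eigenvector v of λ).

  λ = 1: largest Jordan block has size 3, contributing (x − 1)^3

So m_A(x) = (x - 1)^3 = x^3 - 3*x^2 + 3*x - 1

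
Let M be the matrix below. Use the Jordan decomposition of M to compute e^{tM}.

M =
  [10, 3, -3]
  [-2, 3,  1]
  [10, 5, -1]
e^{tM} =
  [6*t*exp(4*t) + exp(4*t), 3*t*exp(4*t), -3*t*exp(4*t)]
  [-2*t*exp(4*t), -t*exp(4*t) + exp(4*t), t*exp(4*t)]
  [10*t*exp(4*t), 5*t*exp(4*t), -5*t*exp(4*t) + exp(4*t)]

Strategy: write M = P · J · P⁻¹ where J is a Jordan canonical form, so e^{tM} = P · e^{tJ} · P⁻¹, and e^{tJ} can be computed block-by-block.

M has Jordan form
J =
  [4, 1, 0]
  [0, 4, 0]
  [0, 0, 4]
(up to reordering of blocks).

Per-block formulas:
  For a 2×2 Jordan block J_2(4): exp(t · J_2(4)) = e^(4t)·(I + t·N), where N is the 2×2 nilpotent shift.
  For a 1×1 block at λ = 4: exp(t · [4]) = [e^(4t)].

After assembling e^{tJ} and conjugating by P, we get:

e^{tM} =
  [6*t*exp(4*t) + exp(4*t), 3*t*exp(4*t), -3*t*exp(4*t)]
  [-2*t*exp(4*t), -t*exp(4*t) + exp(4*t), t*exp(4*t)]
  [10*t*exp(4*t), 5*t*exp(4*t), -5*t*exp(4*t) + exp(4*t)]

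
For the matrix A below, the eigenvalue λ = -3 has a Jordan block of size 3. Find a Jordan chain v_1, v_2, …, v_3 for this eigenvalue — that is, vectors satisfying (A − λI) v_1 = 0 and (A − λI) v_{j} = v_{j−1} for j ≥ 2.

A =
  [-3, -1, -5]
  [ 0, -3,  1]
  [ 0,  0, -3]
A Jordan chain for λ = -3 of length 3:
v_1 = (-1, 0, 0)ᵀ
v_2 = (-5, 1, 0)ᵀ
v_3 = (0, 0, 1)ᵀ

Let N = A − (-3)·I. We want v_3 with N^3 v_3 = 0 but N^2 v_3 ≠ 0; then v_{j-1} := N · v_j for j = 3, …, 2.

Pick v_3 = (0, 0, 1)ᵀ.
Then v_2 = N · v_3 = (-5, 1, 0)ᵀ.
Then v_1 = N · v_2 = (-1, 0, 0)ᵀ.

Sanity check: (A − (-3)·I) v_1 = (0, 0, 0)ᵀ = 0. ✓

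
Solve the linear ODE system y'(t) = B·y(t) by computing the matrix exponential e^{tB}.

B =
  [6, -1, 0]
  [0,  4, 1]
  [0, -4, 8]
e^{tB} =
  [exp(6*t), t^2*exp(6*t) - t*exp(6*t), -t^2*exp(6*t)/2]
  [0, -2*t*exp(6*t) + exp(6*t), t*exp(6*t)]
  [0, -4*t*exp(6*t), 2*t*exp(6*t) + exp(6*t)]

Strategy: write B = P · J · P⁻¹ where J is a Jordan canonical form, so e^{tB} = P · e^{tJ} · P⁻¹, and e^{tJ} can be computed block-by-block.

B has Jordan form
J =
  [6, 1, 0]
  [0, 6, 1]
  [0, 0, 6]
(up to reordering of blocks).

Per-block formulas:
  For a 3×3 Jordan block J_3(6): exp(t · J_3(6)) = e^(6t)·(I + t·N + (t^2/2)·N^2), where N is the 3×3 nilpotent shift.

After assembling e^{tJ} and conjugating by P, we get:

e^{tB} =
  [exp(6*t), t^2*exp(6*t) - t*exp(6*t), -t^2*exp(6*t)/2]
  [0, -2*t*exp(6*t) + exp(6*t), t*exp(6*t)]
  [0, -4*t*exp(6*t), 2*t*exp(6*t) + exp(6*t)]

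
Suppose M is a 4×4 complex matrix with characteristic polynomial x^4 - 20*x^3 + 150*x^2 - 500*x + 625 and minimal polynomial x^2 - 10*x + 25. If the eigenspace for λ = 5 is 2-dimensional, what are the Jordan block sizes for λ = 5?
Block sizes for λ = 5: [2, 2]

Step 1 — from the characteristic polynomial, algebraic multiplicity of λ = 5 is 4. From dim ker(M − (5)·I) = 2, there are exactly 2 Jordan blocks for λ = 5.
Step 2 — from the minimal polynomial, the factor (x − 5)^2 tells us the largest block for λ = 5 has size 2.
Step 3 — with total size 4, 2 blocks, and largest block 2, the block sizes (in nonincreasing order) are [2, 2].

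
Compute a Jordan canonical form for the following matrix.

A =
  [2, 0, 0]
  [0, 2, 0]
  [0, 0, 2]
J_1(2) ⊕ J_1(2) ⊕ J_1(2)

The characteristic polynomial is
  det(x·I − A) = x^3 - 6*x^2 + 12*x - 8 = (x - 2)^3

Eigenvalues and multiplicities (the geometric multiplicity of λ is n − rank(A − λI), which equals the number of Jordan blocks for λ):
  λ = 2: algebraic multiplicity = 3, geometric multiplicity = 3

Determining the block sizes for each eigenvalue:
  λ = 2: gm = am = 3, so every block has size 1 → block sizes [1, 1, 1]

Assembling the blocks gives a Jordan form
J =
  [2, 0, 0]
  [0, 2, 0]
  [0, 0, 2]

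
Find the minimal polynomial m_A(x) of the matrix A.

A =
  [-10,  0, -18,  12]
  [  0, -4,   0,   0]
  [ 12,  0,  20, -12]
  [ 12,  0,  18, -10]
x^2 + 2*x - 8

The characteristic polynomial is χ_A(x) = (x - 2)^2*(x + 4)^2, so the eigenvalues are known. The minimal polynomial is
  m_A(x) = Π_λ (x − λ)^{k_λ}
where k_λ is the size of the *largest* Jordan block for λ (equivalently, the smallest k with (A − λI)^k v = 0 for every generalised eigenvector v of λ).

  λ = -4: largest Jordan block has size 1, contributing (x + 4)
  λ = 2: largest Jordan block has size 1, contributing (x − 2)

So m_A(x) = (x - 2)*(x + 4) = x^2 + 2*x - 8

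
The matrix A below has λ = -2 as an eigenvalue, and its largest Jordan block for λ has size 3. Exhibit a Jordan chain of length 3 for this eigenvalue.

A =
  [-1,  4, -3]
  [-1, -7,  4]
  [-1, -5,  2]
A Jordan chain for λ = -2 of length 3:
v_1 = (-1, 1, 1)ᵀ
v_2 = (4, -5, -5)ᵀ
v_3 = (0, 1, 0)ᵀ

Let N = A − (-2)·I. We want v_3 with N^3 v_3 = 0 but N^2 v_3 ≠ 0; then v_{j-1} := N · v_j for j = 3, …, 2.

Pick v_3 = (0, 1, 0)ᵀ.
Then v_2 = N · v_3 = (4, -5, -5)ᵀ.
Then v_1 = N · v_2 = (-1, 1, 1)ᵀ.

Sanity check: (A − (-2)·I) v_1 = (0, 0, 0)ᵀ = 0. ✓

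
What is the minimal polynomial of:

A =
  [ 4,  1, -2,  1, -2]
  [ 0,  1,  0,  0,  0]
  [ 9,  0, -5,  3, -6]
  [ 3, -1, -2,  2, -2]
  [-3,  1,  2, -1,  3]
x^2 - 2*x + 1

The characteristic polynomial is χ_A(x) = (x - 1)^5, so the eigenvalues are known. The minimal polynomial is
  m_A(x) = Π_λ (x − λ)^{k_λ}
where k_λ is the size of the *largest* Jordan block for λ (equivalently, the smallest k with (A − λI)^k v = 0 for every generalised eigenvector v of λ).

  λ = 1: largest Jordan block has size 2, contributing (x − 1)^2

So m_A(x) = (x - 1)^2 = x^2 - 2*x + 1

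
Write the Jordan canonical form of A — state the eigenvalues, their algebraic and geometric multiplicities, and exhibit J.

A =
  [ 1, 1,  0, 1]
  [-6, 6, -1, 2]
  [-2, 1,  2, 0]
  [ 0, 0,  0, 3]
J_3(3) ⊕ J_1(3)

The characteristic polynomial is
  det(x·I − A) = x^4 - 12*x^3 + 54*x^2 - 108*x + 81 = (x - 3)^4

Eigenvalues and multiplicities (the geometric multiplicity of λ is n − rank(A − λI), which equals the number of Jordan blocks for λ):
  λ = 3: algebraic multiplicity = 4, geometric multiplicity = 2

Determining the block sizes for each eigenvalue:
  λ = 3: with am = 4 and gm = 2, the partition is not yet determined (e.g. several partitions of 4 into 2 parts exist). Let N = A − (3)·I. Computing rank(N^1) = 2, rank(N^2) = 1, rank(N^3) = 0; the number of blocks of size ≥ j is rank(N^{j−1}) − rank(N^j), giving [2, 1, 1]. So we have 1 block(s) of size 3, 1 block(s) of size 1 → block sizes [3, 1]

Assembling the blocks gives a Jordan form
J =
  [3, 1, 0, 0]
  [0, 3, 1, 0]
  [0, 0, 3, 0]
  [0, 0, 0, 3]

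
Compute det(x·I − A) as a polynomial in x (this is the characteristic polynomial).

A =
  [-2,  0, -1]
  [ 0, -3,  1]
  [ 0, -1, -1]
x^3 + 6*x^2 + 12*x + 8

Expanding det(x·I − A) (e.g. by cofactor expansion or by noting that A is similar to its Jordan form J, which has the same characteristic polynomial as A) gives
  χ_A(x) = x^3 + 6*x^2 + 12*x + 8
which factors as (x + 2)^3. The eigenvalues (with algebraic multiplicities) are λ = -2 with multiplicity 3.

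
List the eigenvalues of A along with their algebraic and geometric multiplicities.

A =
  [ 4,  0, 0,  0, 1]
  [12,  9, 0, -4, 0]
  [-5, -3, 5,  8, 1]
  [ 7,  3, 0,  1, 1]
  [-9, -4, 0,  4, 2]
λ = 3: alg = 2, geom = 1; λ = 5: alg = 3, geom = 2

Step 1 — factor the characteristic polynomial to read off the algebraic multiplicities:
  χ_A(x) = (x - 5)^3*(x - 3)^2

Step 2 — compute geometric multiplicities via the rank-nullity identity g(λ) = n − rank(A − λI):
  rank(A − (3)·I) = 4, so dim ker(A − (3)·I) = n − 4 = 1
  rank(A − (5)·I) = 3, so dim ker(A − (5)·I) = n − 3 = 2

Summary:
  λ = 3: algebraic multiplicity = 2, geometric multiplicity = 1
  λ = 5: algebraic multiplicity = 3, geometric multiplicity = 2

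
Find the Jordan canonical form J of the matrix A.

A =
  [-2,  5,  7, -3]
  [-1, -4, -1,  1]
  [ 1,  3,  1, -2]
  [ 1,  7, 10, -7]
J_2(-3) ⊕ J_2(-3)

The characteristic polynomial is
  det(x·I − A) = x^4 + 12*x^3 + 54*x^2 + 108*x + 81 = (x + 3)^4

Eigenvalues and multiplicities (the geometric multiplicity of λ is n − rank(A − λI), which equals the number of Jordan blocks for λ):
  λ = -3: algebraic multiplicity = 4, geometric multiplicity = 2

Determining the block sizes for each eigenvalue:
  λ = -3: with am = 4 and gm = 2, the partition is not yet determined (e.g. several partitions of 4 into 2 parts exist). Let N = A − (-3)·I. Computing rank(N^1) = 2, rank(N^2) = 0; the number of blocks of size ≥ j is rank(N^{j−1}) − rank(N^j), giving [2, 2]. So we have 2 block(s) of size 2 → block sizes [2, 2]

Assembling the blocks gives a Jordan form
J =
  [-3,  1,  0,  0]
  [ 0, -3,  0,  0]
  [ 0,  0, -3,  1]
  [ 0,  0,  0, -3]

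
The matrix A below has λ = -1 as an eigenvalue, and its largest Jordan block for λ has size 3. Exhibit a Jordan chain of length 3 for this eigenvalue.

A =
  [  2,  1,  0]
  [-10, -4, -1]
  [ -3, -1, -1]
A Jordan chain for λ = -1 of length 3:
v_1 = (-1, 3, 1)ᵀ
v_2 = (3, -10, -3)ᵀ
v_3 = (1, 0, 0)ᵀ

Let N = A − (-1)·I. We want v_3 with N^3 v_3 = 0 but N^2 v_3 ≠ 0; then v_{j-1} := N · v_j for j = 3, …, 2.

Pick v_3 = (1, 0, 0)ᵀ.
Then v_2 = N · v_3 = (3, -10, -3)ᵀ.
Then v_1 = N · v_2 = (-1, 3, 1)ᵀ.

Sanity check: (A − (-1)·I) v_1 = (0, 0, 0)ᵀ = 0. ✓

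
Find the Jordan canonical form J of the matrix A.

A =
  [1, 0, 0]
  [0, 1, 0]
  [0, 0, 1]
J_1(1) ⊕ J_1(1) ⊕ J_1(1)

The characteristic polynomial is
  det(x·I − A) = x^3 - 3*x^2 + 3*x - 1 = (x - 1)^3

Eigenvalues and multiplicities (the geometric multiplicity of λ is n − rank(A − λI), which equals the number of Jordan blocks for λ):
  λ = 1: algebraic multiplicity = 3, geometric multiplicity = 3

Determining the block sizes for each eigenvalue:
  λ = 1: gm = am = 3, so every block has size 1 → block sizes [1, 1, 1]

Assembling the blocks gives a Jordan form
J =
  [1, 0, 0]
  [0, 1, 0]
  [0, 0, 1]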